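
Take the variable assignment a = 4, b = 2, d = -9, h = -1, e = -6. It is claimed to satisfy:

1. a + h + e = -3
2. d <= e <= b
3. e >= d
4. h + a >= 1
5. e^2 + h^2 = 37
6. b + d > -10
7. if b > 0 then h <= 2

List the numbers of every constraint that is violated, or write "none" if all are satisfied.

All constraints are satisfied.

1. a + h + e = 4 + (-1) + (-6) = -3 — holds.
2. values -9 <= -6 <= 2 — holds.
3. e = -6, d = -9; -6 ≥ -9 — holds.
4. h + a = -1 + 4 = 3; 3 ≥ 1 — holds.
5. e^2 + h^2 = (-6)^2 + (-1)^2 = 36 + 1 = 37 — holds.
6. b + d = 2 + (-9) = -7; -7 > -10 — holds.
7. b = 2 > 0, so we need h ≤ 2; h = -1 ≤ 2 — holds.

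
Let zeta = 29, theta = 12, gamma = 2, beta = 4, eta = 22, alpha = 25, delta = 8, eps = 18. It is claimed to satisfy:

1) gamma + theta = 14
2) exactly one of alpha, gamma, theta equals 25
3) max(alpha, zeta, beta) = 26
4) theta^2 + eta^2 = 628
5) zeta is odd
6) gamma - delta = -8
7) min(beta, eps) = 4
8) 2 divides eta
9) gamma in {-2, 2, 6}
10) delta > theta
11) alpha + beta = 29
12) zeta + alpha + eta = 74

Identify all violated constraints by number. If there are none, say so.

Violated: 3, 6, 10, and 12.

1) gamma + theta = 2 + 12 = 14  yes
2) alpha=25, gamma=2, theta=12; 1 of them equals 25  yes
3) max(25, 29, 4) = 29, not 26  no
4) theta^2 + eta^2 = 12^2 + 22^2 = 144 + 484 = 628  yes
5) zeta = 29 is odd  yes
6) gamma - delta = 2 - 8 = -6, not -8  no
7) min(4, 18) = 4  yes
8) 22 / 2 = 11, so 2 divides 22  yes
9) gamma = 2 is in {-2, 2, 6}  yes
10) delta = 8, theta = 12; 8 ≤ 12 (want >)  no
11) alpha + beta = 25 + 4 = 29  yes
12) zeta + alpha + eta = 29 + 25 + 22 = 76, not 74  no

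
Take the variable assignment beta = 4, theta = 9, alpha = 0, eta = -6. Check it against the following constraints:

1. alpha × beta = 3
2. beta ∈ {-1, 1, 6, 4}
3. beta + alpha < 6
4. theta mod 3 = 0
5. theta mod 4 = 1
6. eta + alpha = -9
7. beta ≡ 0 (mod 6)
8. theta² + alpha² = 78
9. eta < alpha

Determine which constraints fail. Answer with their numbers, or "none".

The assignment fails constraints 1, 6, 7, and 8.

1. alpha × beta = 0 × 4 = 0, not 3 — does not hold.
2. beta = 4 is in {-1, 1, 6, 4} — holds.
3. beta + alpha = 4 + 0 = 4; 4 < 6 — holds.
4. 9 mod 3 = 0 — holds.
5. 9 mod 4 = 1 — holds.
6. eta + alpha = -6 + 0 = -6, not -9 — does not hold.
7. 4 mod 6 = 4, not 0 — does not hold.
8. theta² + alpha² = 9² + 0² = 81 + 0 = 81, not 78 — does not hold.
9. eta = -6, alpha = 0; -6 < 0 — holds.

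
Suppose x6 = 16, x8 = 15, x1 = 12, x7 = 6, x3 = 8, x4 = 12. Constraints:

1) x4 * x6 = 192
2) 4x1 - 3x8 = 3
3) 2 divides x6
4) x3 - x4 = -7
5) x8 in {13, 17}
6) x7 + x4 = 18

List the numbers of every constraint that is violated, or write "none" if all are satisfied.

1) x4 * x6 = 12 * 16 = 192  holds
2) 4x1 - 3x8 = 4(12) - 3(15) = 3  holds
3) 16 / 2 = 8, so 2 divides 16  holds
4) x3 - x4 = 8 - 12 = -4, not -7  fails
5) x8 = 15 is not in {13, 17}  fails
6) x7 + x4 = 6 + 12 = 18  holds

Constraints 4 and 5 do not hold.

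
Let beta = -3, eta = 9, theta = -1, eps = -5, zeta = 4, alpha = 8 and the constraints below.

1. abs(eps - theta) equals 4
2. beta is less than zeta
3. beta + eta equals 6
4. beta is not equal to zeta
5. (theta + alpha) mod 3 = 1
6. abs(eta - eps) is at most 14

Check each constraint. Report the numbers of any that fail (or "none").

Yes — all constraints hold.

1. abs(-5 - (-1)) = 4 — satisfied.
2. beta = -3, zeta = 4; -3 < 4 — satisfied.
3. beta + eta = -3 + 9 = 6 — satisfied.
4. beta = -3, zeta = 4; distinct — satisfied.
5. theta + alpha = 7; 7 mod 3 = 1 — satisfied.
6. abs(9 - (-5)) = 14; 14 ≤ 14 — satisfied.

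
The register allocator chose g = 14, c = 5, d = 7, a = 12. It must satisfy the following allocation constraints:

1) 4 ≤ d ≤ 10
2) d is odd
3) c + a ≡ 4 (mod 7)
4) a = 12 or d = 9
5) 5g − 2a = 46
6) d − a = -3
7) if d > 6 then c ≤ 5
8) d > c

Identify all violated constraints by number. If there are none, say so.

1) d = 7 lies in [4, 10]  OK
2) d = 7 is odd  OK
3) c + a = 17; 17 mod 7 = 3, not 4  FAIL
4) a = 12 = 12 (first disjunct)  OK
5) 5g − 2a = 5(14) − 2(12) = 46  OK
6) d − a = 7 − 12 = -5, not -3  FAIL
7) d = 7 > 6, so we need c ≤ 5; c = 5 ≤ 5  OK
8) d = 7, c = 5; 7 > 5  OK

The assignment fails constraints 3, 6.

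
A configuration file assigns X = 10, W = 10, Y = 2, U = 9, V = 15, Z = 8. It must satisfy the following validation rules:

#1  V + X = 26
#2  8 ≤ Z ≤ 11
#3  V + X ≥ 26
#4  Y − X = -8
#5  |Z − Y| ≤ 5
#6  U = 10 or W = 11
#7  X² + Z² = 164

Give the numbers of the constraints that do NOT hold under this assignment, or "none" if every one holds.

#1 V + X = 15 + 10 = 25, not 26 — does not hold.
#2 Z = 8 lies in [8, 11] — holds.
#3 V + X = 15 + 10 = 25; 25 < 26, bound 26 not met — does not hold.
#4 Y − X = 2 − 10 = -8 — holds.
#5 |8 − 2| = 6; 6 > 5, exceeds bound 5 — does not hold.
#6 U = 9 ≠ 10 and W = 10 ≠ 11; both disjuncts false — does not hold.
#7 X² + Z² = 10² + 8² = 100 + 64 = 164 — holds.

Constraints 1, 3, 5, and 6 are violated.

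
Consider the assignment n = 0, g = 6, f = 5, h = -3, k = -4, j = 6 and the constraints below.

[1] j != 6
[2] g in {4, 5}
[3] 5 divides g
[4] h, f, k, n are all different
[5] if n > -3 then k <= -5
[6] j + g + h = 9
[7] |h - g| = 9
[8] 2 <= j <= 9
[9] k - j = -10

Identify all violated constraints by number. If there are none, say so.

[1] j = 6, but 6 is required to differ  false
[2] g = 6 is not in {4, 5}  false
[3] 6 = 5*1 + 1, so 5 does not divide 6  false
[4] values -3, 5, -4, 0 are pairwise distinct  true
[5] n = 0 > -3, so we need k ≤ -5; but k = -4 > -5  false
[6] j + g + h = 6 + 6 + (-3) = 9  true
[7] |-3 - 6| = 9  true
[8] j = 6 lies in [2, 9]  true
[9] k - j = -4 - 6 = -10  true

Violated: 1, 2, 3, and 5.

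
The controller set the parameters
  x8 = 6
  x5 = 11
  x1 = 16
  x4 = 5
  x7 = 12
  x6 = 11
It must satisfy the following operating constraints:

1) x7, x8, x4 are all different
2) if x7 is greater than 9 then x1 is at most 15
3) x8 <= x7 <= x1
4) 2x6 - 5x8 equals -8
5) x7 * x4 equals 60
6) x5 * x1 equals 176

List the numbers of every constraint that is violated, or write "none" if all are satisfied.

Violated: 2.

1) values 12, 6, 5 are pairwise distinct — satisfied.
2) x7 = 12 > 9, so we need x1 ≤ 15; but x1 = 16 > 15 — violated.
3) values 6 <= 12 <= 16 — satisfied.
4) 2x6 - 5x8 = 2(11) - 5(6) = -8 — satisfied.
5) x7 * x4 = 12 * 5 = 60 — satisfied.
6) x5 * x1 = 11 * 16 = 176 — satisfied.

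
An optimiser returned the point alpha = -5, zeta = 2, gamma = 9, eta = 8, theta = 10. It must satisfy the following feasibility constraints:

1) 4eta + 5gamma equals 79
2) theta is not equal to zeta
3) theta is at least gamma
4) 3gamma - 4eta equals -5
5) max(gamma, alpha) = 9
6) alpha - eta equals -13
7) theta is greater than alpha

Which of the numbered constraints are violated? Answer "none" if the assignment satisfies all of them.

1) 4eta + 5gamma = 4(8) + 5(9) = 77, not 79  fails
2) theta = 10, zeta = 2; distinct  holds
3) theta = 10, gamma = 9; 10 ≥ 9  holds
4) 3gamma - 4eta = 3(9) - 4(8) = -5  holds
5) max(9, -5) = 9  holds
6) alpha - eta = -5 - 8 = -13  holds
7) theta = 10, alpha = -5; 10 > -5  holds

The assignment fails constraint 1.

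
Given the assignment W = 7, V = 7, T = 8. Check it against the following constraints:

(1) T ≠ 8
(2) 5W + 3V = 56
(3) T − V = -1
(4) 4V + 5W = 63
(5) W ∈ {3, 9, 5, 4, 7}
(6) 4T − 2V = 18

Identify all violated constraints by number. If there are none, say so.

(1) T = 8, but 8 is required to differ — violated.
(2) 5W + 3V = 5(7) + 3(7) = 56 — OK.
(3) T − V = 8 − 7 = 1, not -1 — violated.
(4) 4V + 5W = 4(7) + 5(7) = 63 — OK.
(5) W = 7 is in {3, 9, 5, 4, 7} — OK.
(6) 4T − 2V = 4(8) − 2(7) = 18 — OK.

Constraints 1, 3 are violated.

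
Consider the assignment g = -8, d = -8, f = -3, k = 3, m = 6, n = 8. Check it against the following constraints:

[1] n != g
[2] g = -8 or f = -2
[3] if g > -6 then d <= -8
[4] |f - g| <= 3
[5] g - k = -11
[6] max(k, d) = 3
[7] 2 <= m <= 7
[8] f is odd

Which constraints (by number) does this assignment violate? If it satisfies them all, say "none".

The assignment fails constraint 4.

[1] n = 8, g = -8; distinct — holds.
[2] g = -8 = -8 (first disjunct) — holds.
[3] g = -8, not > -6; antecedent false, conditional vacuously true — holds.
[4] |-3 - (-8)| = 5; 5 > 3, exceeds bound 3 — fails.
[5] g - k = -8 - 3 = -11 — holds.
[6] max(3, -8) = 3 — holds.
[7] m = 6 lies in [2, 7] — holds.
[8] f = -3 is odd — holds.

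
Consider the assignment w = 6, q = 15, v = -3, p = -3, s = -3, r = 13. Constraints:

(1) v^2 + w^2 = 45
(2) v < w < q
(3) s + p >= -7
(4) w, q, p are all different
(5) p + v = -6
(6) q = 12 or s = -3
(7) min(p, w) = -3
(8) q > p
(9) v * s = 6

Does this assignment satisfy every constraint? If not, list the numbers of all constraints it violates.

(1) v^2 + w^2 = (-3)^2 + 6^2 = 9 + 36 = 45 — holds.
(2) values -3 < 6 < 15 — holds.
(3) s + p = -3 + (-3) = -6; -6 ≥ -7 — holds.
(4) values 6, 15, -3 are pairwise distinct — holds.
(5) p + v = -3 + (-3) = -6 — holds.
(6) q = 15 ≠ 12, but s = -3 = -3 (second disjunct) — holds.
(7) min(-3, 6) = -3 — holds.
(8) q = 15, p = -3; 15 > -3 — holds.
(9) v * s = -3 * (-3) = 9, not 6 — does not hold.

No — constraint 9 is not satisfied.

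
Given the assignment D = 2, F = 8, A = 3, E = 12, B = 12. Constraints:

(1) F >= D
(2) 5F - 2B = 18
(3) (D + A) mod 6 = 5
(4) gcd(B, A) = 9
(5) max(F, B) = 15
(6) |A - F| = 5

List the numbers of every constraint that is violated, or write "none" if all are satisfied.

Constraints 2, 4, 5 do not hold.

(1) F = 8, D = 2; 8 ≥ 2  OK
(2) 5F - 2B = 5(8) - 2(12) = 16, not 18  FAIL
(3) D + A = 5; 5 mod 6 = 5  OK
(4) gcd(12, 3) = 3, not 9  FAIL
(5) max(8, 12) = 12, not 15  FAIL
(6) |3 - 8| = 5  OK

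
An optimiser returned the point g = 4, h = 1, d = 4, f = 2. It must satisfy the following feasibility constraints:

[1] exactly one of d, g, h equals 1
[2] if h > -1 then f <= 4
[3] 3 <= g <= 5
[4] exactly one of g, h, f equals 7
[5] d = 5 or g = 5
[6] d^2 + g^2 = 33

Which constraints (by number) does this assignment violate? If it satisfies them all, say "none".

[1] d=4, g=4, h=1; 1 of them equals 1 — satisfied.
[2] h = 1 > -1, so we need f ≤ 4; f = 2 ≤ 4 — satisfied.
[3] g = 4 lies in [3, 5] — satisfied.
[4] g=4, h=1, f=2; 0 of them equal 7, not exactly one — violated.
[5] d = 4 ≠ 5 and g = 4 ≠ 5; both disjuncts false — violated.
[6] d^2 + g^2 = 4^2 + 4^2 = 16 + 16 = 32, not 33 — violated.

No — constraints 4, 5, and 6 are not satisfied.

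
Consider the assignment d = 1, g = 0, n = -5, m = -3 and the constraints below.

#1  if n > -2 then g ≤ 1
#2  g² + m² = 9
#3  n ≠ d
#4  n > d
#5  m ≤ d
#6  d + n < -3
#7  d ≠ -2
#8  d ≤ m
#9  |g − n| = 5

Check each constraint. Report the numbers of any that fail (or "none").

#1 n = -5, not > -2; antecedent false, conditional vacuously true  holds
#2 g² + m² = 0² + (-3)² = 0 + 9 = 9  holds
#3 n = -5, d = 1; distinct  holds
#4 n = -5, d = 1; -5 ≤ 1 (want >)  fails
#5 m = -3, d = 1; -3 ≤ 1  holds
#6 d + n = 1 + (-5) = -4; -4 < -3  holds
#7 d = 1, and 1 ≠ -2  holds
#8 d = 1, m = -3; 1 > -3 (want ≤)  fails
#9 |0 − (-5)| = 5  holds

No — constraints 4, 8 are not satisfied.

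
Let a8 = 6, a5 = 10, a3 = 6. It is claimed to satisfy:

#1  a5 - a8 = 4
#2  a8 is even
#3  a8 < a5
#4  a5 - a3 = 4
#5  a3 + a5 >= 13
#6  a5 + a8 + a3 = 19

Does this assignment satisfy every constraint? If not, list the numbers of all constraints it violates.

#1 a5 - a8 = 10 - 6 = 4 — holds.
#2 a8 = 6 is even — holds.
#3 a8 = 6, a5 = 10; 6 < 10 — holds.
#4 a5 - a3 = 10 - 6 = 4 — holds.
#5 a3 + a5 = 6 + 10 = 16; 16 ≥ 13 — holds.
#6 a5 + a8 + a3 = 10 + 6 + 6 = 22, not 19 — does not hold.

Constraint 6 does not hold.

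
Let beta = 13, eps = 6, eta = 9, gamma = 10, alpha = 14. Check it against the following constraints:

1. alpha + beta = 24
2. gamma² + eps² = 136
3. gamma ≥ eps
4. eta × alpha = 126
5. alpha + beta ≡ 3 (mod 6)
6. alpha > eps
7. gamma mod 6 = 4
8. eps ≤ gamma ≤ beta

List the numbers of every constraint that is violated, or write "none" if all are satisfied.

Constraint 1 is violated.

1. alpha + beta = 14 + 13 = 27, not 24  ✗
2. gamma² + eps² = 10² + 6² = 100 + 36 = 136  ✓
3. gamma = 10, eps = 6; 10 ≥ 6  ✓
4. eta × alpha = 9 × 14 = 126  ✓
5. alpha + beta = 27; 27 mod 6 = 3  ✓
6. alpha = 14, eps = 6; 14 > 6  ✓
7. 10 mod 6 = 4  ✓
8. values 6 ≤ 10 ≤ 13  ✓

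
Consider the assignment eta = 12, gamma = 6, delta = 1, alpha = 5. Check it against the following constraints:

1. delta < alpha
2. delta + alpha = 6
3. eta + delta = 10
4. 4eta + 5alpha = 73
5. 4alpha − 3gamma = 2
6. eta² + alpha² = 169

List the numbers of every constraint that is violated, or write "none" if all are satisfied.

Constraint 3 is violated.

1. delta = 1, alpha = 5; 1 < 5 — holds.
2. delta + alpha = 1 + 5 = 6 — holds.
3. eta + delta = 12 + 1 = 13, not 10 — fails.
4. 4eta + 5alpha = 4(12) + 5(5) = 73 — holds.
5. 4alpha − 3gamma = 4(5) − 3(6) = 2 — holds.
6. eta² + alpha² = 12² + 5² = 144 + 25 = 169 — holds.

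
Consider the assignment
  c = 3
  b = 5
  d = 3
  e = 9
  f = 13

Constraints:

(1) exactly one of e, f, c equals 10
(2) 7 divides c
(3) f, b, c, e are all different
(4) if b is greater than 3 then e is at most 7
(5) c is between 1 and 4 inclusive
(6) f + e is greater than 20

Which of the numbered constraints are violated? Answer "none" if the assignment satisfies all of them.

Violated: 1, 2, 4.

(1) e=9, f=13, c=3; 0 of them equal 10, not exactly one  ✘
(2) 3 = 7*0 + 3, so 7 does not divide 3  ✘
(3) values 13, 5, 3, 9 are pairwise distinct  ✔
(4) b = 5 > 3, so we need e ≤ 7; but e = 9 > 7  ✘
(5) c = 3 lies in [1, 4]  ✔
(6) f + e = 13 + 9 = 22; 22 > 20  ✔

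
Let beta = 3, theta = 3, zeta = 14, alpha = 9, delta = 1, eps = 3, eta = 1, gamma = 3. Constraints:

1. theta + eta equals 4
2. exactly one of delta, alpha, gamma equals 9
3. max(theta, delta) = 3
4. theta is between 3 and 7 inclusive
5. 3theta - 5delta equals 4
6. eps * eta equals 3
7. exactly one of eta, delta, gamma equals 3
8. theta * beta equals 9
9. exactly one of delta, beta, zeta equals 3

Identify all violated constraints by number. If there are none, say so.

Yes — all constraints hold.

1. theta + eta = 3 + 1 = 4  ✓
2. delta=1, alpha=9, gamma=3; 1 of them equals 9  ✓
3. max(3, 1) = 3  ✓
4. theta = 3 lies in [3, 7]  ✓
5. 3theta - 5delta = 3(3) - 5(1) = 4  ✓
6. eps * eta = 3 * 1 = 3  ✓
7. eta=1, delta=1, gamma=3; 1 of them equals 3  ✓
8. theta * beta = 3 * 3 = 9  ✓
9. delta=1, beta=3, zeta=14; 1 of them equals 3  ✓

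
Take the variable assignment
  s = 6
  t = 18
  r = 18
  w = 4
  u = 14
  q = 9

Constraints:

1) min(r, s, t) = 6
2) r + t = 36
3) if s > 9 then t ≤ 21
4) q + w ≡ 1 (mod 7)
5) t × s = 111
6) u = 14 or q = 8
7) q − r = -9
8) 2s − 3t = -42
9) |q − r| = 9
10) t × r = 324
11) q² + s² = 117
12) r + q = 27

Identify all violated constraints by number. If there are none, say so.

Constraints 4 and 5 are violated.

1) min(18, 6, 18) = 6 — OK.
2) r + t = 18 + 18 = 36 — OK.
3) s = 6, not > 9; antecedent false, conditional vacuously true — OK.
4) q + w = 13; 13 mod 7 = 6, not 1 — violated.
5) t × s = 18 × 6 = 108, not 111 — violated.
6) u = 14 = 14 (first disjunct) — OK.
7) q − r = 9 − 18 = -9 — OK.
8) 2s − 3t = 2(6) − 3(18) = -42 — OK.
9) |9 − 18| = 9 — OK.
10) t × r = 18 × 18 = 324 — OK.
11) q² + s² = 9² + 6² = 81 + 36 = 117 — OK.
12) r + q = 18 + 9 = 27 — OK.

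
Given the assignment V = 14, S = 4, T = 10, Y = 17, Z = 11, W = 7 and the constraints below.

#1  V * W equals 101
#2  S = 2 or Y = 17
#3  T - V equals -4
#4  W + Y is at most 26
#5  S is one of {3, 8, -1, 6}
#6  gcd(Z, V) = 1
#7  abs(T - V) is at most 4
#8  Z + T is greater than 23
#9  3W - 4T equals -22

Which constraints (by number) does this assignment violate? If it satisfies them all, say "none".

No — constraints 1, 5, 8, 9 are not satisfied.

#1 V * W = 14 * 7 = 98, not 101  false
#2 S = 4 ≠ 2, but Y = 17 = 17 (second disjunct)  true
#3 T - V = 10 - 14 = -4  true
#4 W + Y = 7 + 17 = 24; 24 ≤ 26  true
#5 S = 4 is not in {3, 8, -1, 6}  false
#6 gcd(11, 14) = 1  true
#7 abs(10 - 14) = 4; 4 ≤ 4  true
#8 Z + T = 11 + 10 = 21; 21 ≤ 23, bound 23 not met  false
#9 3W - 4T = 3(7) - 4(10) = -19, not -22  false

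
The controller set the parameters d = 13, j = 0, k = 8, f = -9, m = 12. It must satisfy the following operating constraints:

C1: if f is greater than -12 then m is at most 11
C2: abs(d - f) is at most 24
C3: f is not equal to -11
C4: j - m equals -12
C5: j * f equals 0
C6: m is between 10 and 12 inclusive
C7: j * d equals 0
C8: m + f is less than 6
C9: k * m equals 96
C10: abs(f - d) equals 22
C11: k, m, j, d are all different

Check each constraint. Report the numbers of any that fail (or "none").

C1: f = -9 > -12, so we need m ≤ 11; but m = 12 > 11  false
C2: abs(13 - (-9)) = 22; 22 ≤ 24  true
C3: f = -9, and -9 ≠ -11  true
C4: j - m = 0 - 12 = -12  true
C5: j * f = 0 * (-9) = 0  true
C6: m = 12 lies in [10, 12]  true
C7: j * d = 0 * 13 = 0  true
C8: m + f = 12 + (-9) = 3; 3 < 6  true
C9: k * m = 8 * 12 = 96  true
C10: abs(-9 - 13) = 22  true
C11: values 8, 12, 0, 13 are pairwise distinct  true

Constraint 1 does not hold.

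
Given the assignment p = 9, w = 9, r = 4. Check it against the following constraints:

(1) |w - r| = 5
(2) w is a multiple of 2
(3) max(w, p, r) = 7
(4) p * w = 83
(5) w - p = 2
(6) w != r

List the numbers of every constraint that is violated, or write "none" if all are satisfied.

(1) |9 - 4| = 5 — holds.
(2) 9 = 2*4 + 1, so 2 does not divide 9 — does not hold.
(3) max(9, 9, 4) = 9, not 7 — does not hold.
(4) p * w = 9 * 9 = 81, not 83 — does not hold.
(5) w - p = 9 - 9 = 0, not 2 — does not hold.
(6) w = 9, r = 4; distinct — holds.

No — constraints 2, 3, 4, and 5 are not satisfied.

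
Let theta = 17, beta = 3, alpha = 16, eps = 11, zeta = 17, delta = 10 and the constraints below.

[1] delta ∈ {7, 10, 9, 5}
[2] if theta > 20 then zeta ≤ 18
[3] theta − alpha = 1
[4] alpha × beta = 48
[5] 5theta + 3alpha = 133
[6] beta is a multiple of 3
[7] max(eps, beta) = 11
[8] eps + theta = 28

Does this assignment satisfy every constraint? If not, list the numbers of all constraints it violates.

[1] delta = 10 is in {7, 10, 9, 5} — holds.
[2] theta = 17, not > 20; antecedent false, conditional vacuously true — holds.
[3] theta − alpha = 17 − 16 = 1 — holds.
[4] alpha × beta = 16 × 3 = 48 — holds.
[5] 5theta + 3alpha = 5(17) + 3(16) = 133 — holds.
[6] 3 / 3 = 1, so 3 divides 3 — holds.
[7] max(11, 3) = 11 — holds.
[8] eps + theta = 11 + 17 = 28 — holds.

All constraints are satisfied.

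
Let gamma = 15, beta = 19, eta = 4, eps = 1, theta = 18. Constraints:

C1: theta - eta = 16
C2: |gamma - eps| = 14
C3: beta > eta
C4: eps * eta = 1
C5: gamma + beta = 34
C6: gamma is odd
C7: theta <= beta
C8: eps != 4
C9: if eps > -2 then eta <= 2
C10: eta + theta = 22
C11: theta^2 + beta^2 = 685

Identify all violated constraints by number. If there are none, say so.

C1: theta - eta = 18 - 4 = 14, not 16 — does not hold.
C2: |15 - 1| = 14 — holds.
C3: beta = 19, eta = 4; 19 > 4 — holds.
C4: eps * eta = 1 * 4 = 4, not 1 — does not hold.
C5: gamma + beta = 15 + 19 = 34 — holds.
C6: gamma = 15 is odd — holds.
C7: theta = 18, beta = 19; 18 ≤ 19 — holds.
C8: eps = 1, and 1 ≠ 4 — holds.
C9: eps = 1 > -2, so we need eta ≤ 2; but eta = 4 > 2 — does not hold.
C10: eta + theta = 4 + 18 = 22 — holds.
C11: theta^2 + beta^2 = 18^2 + 19^2 = 324 + 361 = 685 — holds.

No — constraints 1, 4, and 9 are not satisfied.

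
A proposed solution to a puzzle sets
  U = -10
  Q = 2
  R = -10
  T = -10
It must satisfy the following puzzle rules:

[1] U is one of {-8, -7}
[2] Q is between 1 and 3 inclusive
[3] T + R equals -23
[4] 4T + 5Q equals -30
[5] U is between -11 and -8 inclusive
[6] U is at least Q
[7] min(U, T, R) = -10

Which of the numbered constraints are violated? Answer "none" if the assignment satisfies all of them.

[1] U = -10 is not in {-8, -7} — violated.
[2] Q = 2 lies in [1, 3] — satisfied.
[3] T + R = -10 + (-10) = -20, not -23 — violated.
[4] 4T + 5Q = 4(-10) + 5(2) = -30 — satisfied.
[5] U = -10 lies in [-11, -8] — satisfied.
[6] U = -10, Q = 2; -10 < 2 (want ≥) — violated.
[7] min(-10, -10, -10) = -10 — satisfied.

Violated: 1, 3, 6.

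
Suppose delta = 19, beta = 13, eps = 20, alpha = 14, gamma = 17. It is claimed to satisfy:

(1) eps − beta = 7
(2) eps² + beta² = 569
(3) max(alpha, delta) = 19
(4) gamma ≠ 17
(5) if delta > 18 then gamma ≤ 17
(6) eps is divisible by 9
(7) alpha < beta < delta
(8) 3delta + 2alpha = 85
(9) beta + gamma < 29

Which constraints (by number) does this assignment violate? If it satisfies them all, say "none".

No — constraints 4, 6, 7, and 9 are not satisfied.

(1) eps − beta = 20 − 13 = 7 — holds.
(2) eps² + beta² = 20² + 13² = 400 + 169 = 569 — holds.
(3) max(14, 19) = 19 — holds.
(4) gamma = 17, but 17 is required to differ — does not hold.
(5) delta = 19 > 18, so we need gamma ≤ 17; gamma = 17 ≤ 17 — holds.
(6) 20 = 9×2 + 2, so 9 does not divide 20 — does not hold.
(7) values 14, 13, 19; alpha = 14 is not < beta = 13 — does not hold.
(8) 3delta + 2alpha = 3(19) + 2(14) = 85 — holds.
(9) beta + gamma = 13 + 17 = 30; 30 ≥ 29, bound 29 not met — does not hold.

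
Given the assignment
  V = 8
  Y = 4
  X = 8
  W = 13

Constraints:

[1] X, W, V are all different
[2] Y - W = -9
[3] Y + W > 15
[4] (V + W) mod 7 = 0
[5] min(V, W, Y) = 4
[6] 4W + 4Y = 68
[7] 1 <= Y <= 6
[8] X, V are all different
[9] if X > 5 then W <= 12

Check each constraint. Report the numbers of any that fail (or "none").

Constraints 1, 8, 9 do not hold.

[1] X = V = 8, not all different — does not hold.
[2] Y - W = 4 - 13 = -9 — holds.
[3] Y + W = 4 + 13 = 17; 17 > 15 — holds.
[4] V + W = 21; 21 mod 7 = 0 — holds.
[5] min(8, 13, 4) = 4 — holds.
[6] 4W + 4Y = 4(13) + 4(4) = 68 — holds.
[7] Y = 4 lies in [1, 6] — holds.
[8] X = V = 8, not all different — does not hold.
[9] X = 8 > 5, so we need W ≤ 12; but W = 13 > 12 — does not hold.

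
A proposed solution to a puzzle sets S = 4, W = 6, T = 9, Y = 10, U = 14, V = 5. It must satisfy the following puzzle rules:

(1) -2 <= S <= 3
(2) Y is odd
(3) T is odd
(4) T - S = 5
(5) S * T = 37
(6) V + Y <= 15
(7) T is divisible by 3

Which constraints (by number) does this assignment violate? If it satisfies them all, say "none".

No — constraints 1, 2, and 5 are not satisfied.

(1) S = 4 is outside [-2, 3]  false
(2) Y = 10 is even  false
(3) T = 9 is odd  true
(4) T - S = 9 - 4 = 5  true
(5) S * T = 4 * 9 = 36, not 37  false
(6) V + Y = 5 + 10 = 15; 15 ≤ 15  true
(7) 9 / 3 = 3, so 3 divides 9  true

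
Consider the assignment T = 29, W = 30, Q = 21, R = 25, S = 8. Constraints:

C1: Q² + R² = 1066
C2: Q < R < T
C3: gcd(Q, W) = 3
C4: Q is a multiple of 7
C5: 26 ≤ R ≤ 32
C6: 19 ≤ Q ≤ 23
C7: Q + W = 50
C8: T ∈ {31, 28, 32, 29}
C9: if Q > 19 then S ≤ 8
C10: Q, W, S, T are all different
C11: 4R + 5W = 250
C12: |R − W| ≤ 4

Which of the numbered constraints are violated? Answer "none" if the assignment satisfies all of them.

Constraints 5, 7, and 12 are violated.

C1: Q² + R² = 21² + 25² = 441 + 625 = 1066  ✔
C2: values 21 < 25 < 29  ✔
C3: gcd(21, 30) = 3  ✔
C4: 21 / 7 = 3, so 7 divides 21  ✔
C5: R = 25 is outside [26, 32]  ✘
C6: Q = 21 lies in [19, 23]  ✔
C7: Q + W = 21 + 30 = 51, not 50  ✘
C8: T = 29 is in {31, 28, 32, 29}  ✔
C9: Q = 21 > 19, so we need S ≤ 8; S = 8 ≤ 8  ✔
C10: values 21, 30, 8, 29 are pairwise distinct  ✔
C11: 4R + 5W = 4(25) + 5(30) = 250  ✔
C12: |25 − 30| = 5; 5 > 4, exceeds bound 4  ✘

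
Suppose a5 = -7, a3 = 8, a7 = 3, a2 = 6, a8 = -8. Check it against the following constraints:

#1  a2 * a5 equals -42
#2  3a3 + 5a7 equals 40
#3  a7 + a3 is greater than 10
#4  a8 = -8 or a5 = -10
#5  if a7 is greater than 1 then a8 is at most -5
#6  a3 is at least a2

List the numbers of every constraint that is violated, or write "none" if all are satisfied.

No — constraint 2 is not satisfied.

#1 a2 * a5 = 6 * (-7) = -42  ✓
#2 3a3 + 5a7 = 3(8) + 5(3) = 39, not 40  ✗
#3 a7 + a3 = 3 + 8 = 11; 11 > 10  ✓
#4 a8 = -8 = -8 (first disjunct)  ✓
#5 a7 = 3 > 1, so we need a8 ≤ -5; a8 = -8 ≤ -5  ✓
#6 a3 = 8, a2 = 6; 8 ≥ 6  ✓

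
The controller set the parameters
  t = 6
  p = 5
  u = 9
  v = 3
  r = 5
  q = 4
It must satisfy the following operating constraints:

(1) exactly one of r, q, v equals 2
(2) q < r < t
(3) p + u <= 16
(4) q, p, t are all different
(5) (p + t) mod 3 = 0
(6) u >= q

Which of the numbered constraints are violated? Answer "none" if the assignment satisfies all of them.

(1) r=5, q=4, v=3; 0 of them equal 2, not exactly one — does not hold.
(2) values 4 < 5 < 6 — holds.
(3) p + u = 5 + 9 = 14; 14 ≤ 16 — holds.
(4) values 4, 5, 6 are pairwise distinct — holds.
(5) p + t = 11; 11 mod 3 = 2, not 0 — does not hold.
(6) u = 9, q = 4; 9 ≥ 4 — holds.

Constraints 1, 5 do not hold.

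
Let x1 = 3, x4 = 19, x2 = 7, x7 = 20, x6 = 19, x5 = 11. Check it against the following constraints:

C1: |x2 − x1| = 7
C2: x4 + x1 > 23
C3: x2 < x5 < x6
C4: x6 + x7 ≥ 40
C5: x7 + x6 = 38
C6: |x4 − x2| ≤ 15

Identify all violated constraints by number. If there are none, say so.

C1: |7 − 3| = 4, not 7  fails
C2: x4 + x1 = 19 + 3 = 22; 22 ≤ 23, bound 23 not met  fails
C3: values 7 < 11 < 19  holds
C4: x6 + x7 = 19 + 20 = 39; 39 < 40, bound 40 not met  fails
C5: x7 + x6 = 20 + 19 = 39, not 38  fails
C6: |19 − 7| = 12; 12 ≤ 15  holds

Violated: 1, 2, 4, 5.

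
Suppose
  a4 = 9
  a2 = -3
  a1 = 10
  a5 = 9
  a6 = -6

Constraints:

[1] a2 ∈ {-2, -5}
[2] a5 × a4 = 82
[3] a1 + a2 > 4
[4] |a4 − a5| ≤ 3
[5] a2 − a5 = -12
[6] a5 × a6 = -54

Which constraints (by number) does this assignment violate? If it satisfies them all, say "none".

The assignment fails constraints 1 and 2.

[1] a2 = -3 is not in {-2, -5}  FAIL
[2] a5 × a4 = 9 × 9 = 81, not 82  FAIL
[3] a1 + a2 = 10 + (-3) = 7; 7 > 4  OK
[4] |9 − 9| = 0; 0 ≤ 3  OK
[5] a2 − a5 = -3 − 9 = -12  OK
[6] a5 × a6 = 9 × (-6) = -54  OK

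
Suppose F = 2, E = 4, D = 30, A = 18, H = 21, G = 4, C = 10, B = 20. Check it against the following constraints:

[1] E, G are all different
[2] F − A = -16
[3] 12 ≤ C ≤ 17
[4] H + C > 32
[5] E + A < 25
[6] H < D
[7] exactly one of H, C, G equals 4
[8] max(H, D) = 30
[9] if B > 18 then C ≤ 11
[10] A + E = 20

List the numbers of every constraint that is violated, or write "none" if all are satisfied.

[1] E = G = 4, not all different — violated.
[2] F − A = 2 − 18 = -16 — satisfied.
[3] C = 10 is outside [12, 17] — violated.
[4] H + C = 21 + 10 = 31; 31 ≤ 32, bound 32 not met — violated.
[5] E + A = 4 + 18 = 22; 22 < 25 — satisfied.
[6] H = 21, D = 30; 21 < 30 — satisfied.
[7] H=21, C=10, G=4; 1 of them equals 4 — satisfied.
[8] max(21, 30) = 30 — satisfied.
[9] B = 20 > 18, so we need C ≤ 11; C = 10 ≤ 11 — satisfied.
[10] A + E = 18 + 4 = 22, not 20 — violated.

Constraints 1, 3, 4, and 10 do not hold.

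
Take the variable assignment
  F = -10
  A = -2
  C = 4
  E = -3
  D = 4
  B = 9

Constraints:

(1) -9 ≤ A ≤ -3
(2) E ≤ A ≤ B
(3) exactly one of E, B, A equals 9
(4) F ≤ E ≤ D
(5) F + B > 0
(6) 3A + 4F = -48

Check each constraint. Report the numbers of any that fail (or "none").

(1) A = -2 is outside [-9, -3]  FAIL
(2) values -3 ≤ -2 ≤ 9  OK
(3) E=-3, B=9, A=-2; 1 of them equals 9  OK
(4) values -10 ≤ -3 ≤ 4  OK
(5) F + B = -10 + 9 = -1; -1 ≤ 0, bound 0 not met  FAIL
(6) 3A + 4F = 3(-2) + 4(-10) = -46, not -48  FAIL

Violated: 1, 5, 6.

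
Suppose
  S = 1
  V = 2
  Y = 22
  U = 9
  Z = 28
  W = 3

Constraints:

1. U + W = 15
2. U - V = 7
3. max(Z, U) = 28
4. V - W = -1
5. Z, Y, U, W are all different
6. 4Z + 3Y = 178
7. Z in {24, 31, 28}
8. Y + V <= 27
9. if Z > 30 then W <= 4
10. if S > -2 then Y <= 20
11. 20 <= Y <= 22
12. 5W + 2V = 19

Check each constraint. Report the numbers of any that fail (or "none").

Violated: 1 and 10.

1. U + W = 9 + 3 = 12, not 15  fails
2. U - V = 9 - 2 = 7  holds
3. max(28, 9) = 28  holds
4. V - W = 2 - 3 = -1  holds
5. values 28, 22, 9, 3 are pairwise distinct  holds
6. 4Z + 3Y = 4(28) + 3(22) = 178  holds
7. Z = 28 is in {24, 31, 28}  holds
8. Y + V = 22 + 2 = 24; 24 ≤ 27  holds
9. Z = 28, not > 30; antecedent false, conditional vacuously true  holds
10. S = 1 > -2, so we need Y ≤ 20; but Y = 22 > 20  fails
11. Y = 22 lies in [20, 22]  holds
12. 5W + 2V = 5(3) + 2(2) = 19  holds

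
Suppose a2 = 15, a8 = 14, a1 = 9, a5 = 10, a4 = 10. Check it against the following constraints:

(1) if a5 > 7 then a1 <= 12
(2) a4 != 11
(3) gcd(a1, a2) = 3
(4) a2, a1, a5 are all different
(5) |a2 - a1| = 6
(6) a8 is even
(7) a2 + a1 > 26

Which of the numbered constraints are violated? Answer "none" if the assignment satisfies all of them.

The assignment fails constraint 7.

(1) a5 = 10 > 7, so we need a1 ≤ 12; a1 = 9 ≤ 12 — OK.
(2) a4 = 10, and 10 ≠ 11 — OK.
(3) gcd(9, 15) = 3 — OK.
(4) values 15, 9, 10 are pairwise distinct — OK.
(5) |15 - 9| = 6 — OK.
(6) a8 = 14 is even — OK.
(7) a2 + a1 = 15 + 9 = 24; 24 ≤ 26, bound 26 not met — violated.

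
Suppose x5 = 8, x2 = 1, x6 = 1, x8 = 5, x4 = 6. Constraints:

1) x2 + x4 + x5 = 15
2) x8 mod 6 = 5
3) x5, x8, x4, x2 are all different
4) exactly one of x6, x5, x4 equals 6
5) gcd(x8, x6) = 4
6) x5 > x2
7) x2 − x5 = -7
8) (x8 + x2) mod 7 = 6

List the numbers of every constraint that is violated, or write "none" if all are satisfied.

1) x2 + x4 + x5 = 1 + 6 + 8 = 15  OK
2) 5 mod 6 = 5  OK
3) values 8, 5, 6, 1 are pairwise distinct  OK
4) x6=1, x5=8, x4=6; 1 of them equals 6  OK
5) gcd(5, 1) = 1, not 4  FAIL
6) x5 = 8, x2 = 1; 8 > 1  OK
7) x2 − x5 = 1 − 8 = -7  OK
8) x8 + x2 = 6; 6 mod 7 = 6  OK

The assignment fails constraint 5.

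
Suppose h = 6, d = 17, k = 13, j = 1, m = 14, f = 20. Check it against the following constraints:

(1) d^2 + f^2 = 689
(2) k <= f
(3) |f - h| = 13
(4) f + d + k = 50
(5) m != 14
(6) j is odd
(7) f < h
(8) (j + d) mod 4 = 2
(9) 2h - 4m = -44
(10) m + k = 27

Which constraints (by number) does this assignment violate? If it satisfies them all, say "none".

(1) d^2 + f^2 = 17^2 + 20^2 = 289 + 400 = 689 — holds.
(2) k = 13, f = 20; 13 ≤ 20 — holds.
(3) |20 - 6| = 14, not 13 — does not hold.
(4) f + d + k = 20 + 17 + 13 = 50 — holds.
(5) m = 14, but 14 is required to differ — does not hold.
(6) j = 1 is odd — holds.
(7) f = 20, h = 6; 20 ≥ 6 (want <) — does not hold.
(8) j + d = 18; 18 mod 4 = 2 — holds.
(9) 2h - 4m = 2(6) - 4(14) = -44 — holds.
(10) m + k = 14 + 13 = 27 — holds.

Constraints 3, 5, 7 are violated.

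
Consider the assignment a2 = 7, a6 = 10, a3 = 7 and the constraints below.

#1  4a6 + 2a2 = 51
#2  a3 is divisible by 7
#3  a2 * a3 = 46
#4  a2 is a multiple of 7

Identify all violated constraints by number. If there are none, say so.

#1 4a6 + 2a2 = 4(10) + 2(7) = 54, not 51  ✗
#2 7 / 7 = 1, so 7 divides 7  ✓
#3 a2 * a3 = 7 * 7 = 49, not 46  ✗
#4 7 / 7 = 1, so 7 divides 7  ✓

Constraints 1 and 3 do not hold.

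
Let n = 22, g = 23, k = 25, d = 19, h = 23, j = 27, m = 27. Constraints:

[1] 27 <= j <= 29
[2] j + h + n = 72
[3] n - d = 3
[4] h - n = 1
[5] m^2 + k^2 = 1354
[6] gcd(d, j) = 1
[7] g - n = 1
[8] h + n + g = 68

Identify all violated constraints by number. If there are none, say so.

None — every constraint holds.

[1] j = 27 lies in [27, 29] — holds.
[2] j + h + n = 27 + 23 + 22 = 72 — holds.
[3] n - d = 22 - 19 = 3 — holds.
[4] h - n = 23 - 22 = 1 — holds.
[5] m^2 + k^2 = 27^2 + 25^2 = 729 + 625 = 1354 — holds.
[6] gcd(19, 27) = 1 — holds.
[7] g - n = 23 - 22 = 1 — holds.
[8] h + n + g = 23 + 22 + 23 = 68 — holds.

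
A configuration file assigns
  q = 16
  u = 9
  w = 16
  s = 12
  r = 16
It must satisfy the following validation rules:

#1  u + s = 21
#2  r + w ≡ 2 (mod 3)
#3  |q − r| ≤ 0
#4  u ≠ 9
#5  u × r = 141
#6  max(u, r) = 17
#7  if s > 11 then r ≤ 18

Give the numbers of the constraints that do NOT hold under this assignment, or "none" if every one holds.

#1 u + s = 9 + 12 = 21 — holds.
#2 r + w = 32; 32 mod 3 = 2 — holds.
#3 |16 − 16| = 0; 0 ≤ 0 — holds.
#4 u = 9, but 9 is required to differ — does not hold.
#5 u × r = 9 × 16 = 144, not 141 — does not hold.
#6 max(9, 16) = 16, not 17 — does not hold.
#7 s = 12 > 11, so we need r ≤ 18; r = 16 ≤ 18 — holds.

Violated: 4, 5, and 6.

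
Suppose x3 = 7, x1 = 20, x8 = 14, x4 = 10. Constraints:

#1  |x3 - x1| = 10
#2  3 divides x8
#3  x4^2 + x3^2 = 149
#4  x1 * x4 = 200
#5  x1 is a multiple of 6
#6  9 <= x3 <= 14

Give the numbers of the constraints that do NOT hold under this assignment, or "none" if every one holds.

#1 |7 - 20| = 13, not 10 — violated.
#2 14 = 3*4 + 2, so 3 does not divide 14 — violated.
#3 x4^2 + x3^2 = 10^2 + 7^2 = 100 + 49 = 149 — satisfied.
#4 x1 * x4 = 20 * 10 = 200 — satisfied.
#5 20 = 6*3 + 2, so 6 does not divide 20 — violated.
#6 x3 = 7 is outside [9, 14] — violated.

Violated: 1, 2, 5, and 6.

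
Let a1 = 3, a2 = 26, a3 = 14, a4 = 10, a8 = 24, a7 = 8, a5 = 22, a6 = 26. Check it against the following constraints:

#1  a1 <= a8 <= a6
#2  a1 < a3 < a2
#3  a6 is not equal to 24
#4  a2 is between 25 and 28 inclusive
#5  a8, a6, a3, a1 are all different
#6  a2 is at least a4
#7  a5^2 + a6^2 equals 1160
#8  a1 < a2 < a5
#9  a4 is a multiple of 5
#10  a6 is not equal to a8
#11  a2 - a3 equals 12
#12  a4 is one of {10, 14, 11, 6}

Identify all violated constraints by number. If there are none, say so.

#1 values 3 <= 24 <= 26 — holds.
#2 values 3 < 14 < 26 — holds.
#3 a6 = 26, and 26 ≠ 24 — holds.
#4 a2 = 26 lies in [25, 28] — holds.
#5 values 24, 26, 14, 3 are pairwise distinct — holds.
#6 a2 = 26, a4 = 10; 26 ≥ 10 — holds.
#7 a5^2 + a6^2 = 22^2 + 26^2 = 484 + 676 = 1160 — holds.
#8 values 3, 26, 22; a2 = 26 is not < a5 = 22 — does not hold.
#9 10 / 5 = 2, so 5 divides 10 — holds.
#10 a6 = 26, a8 = 24; distinct — holds.
#11 a2 - a3 = 26 - 14 = 12 — holds.
#12 a4 = 10 is in {10, 14, 11, 6} — holds.

Constraint 8 is violated.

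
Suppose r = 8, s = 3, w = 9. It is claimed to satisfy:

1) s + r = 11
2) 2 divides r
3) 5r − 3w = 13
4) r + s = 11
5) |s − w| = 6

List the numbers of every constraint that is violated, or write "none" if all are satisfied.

1) s + r = 3 + 8 = 11 — holds.
2) 8 / 2 = 4, so 2 divides 8 — holds.
3) 5r − 3w = 5(8) − 3(9) = 13 — holds.
4) r + s = 8 + 3 = 11 — holds.
5) |3 − 9| = 6 — holds.

All constraints are satisfied.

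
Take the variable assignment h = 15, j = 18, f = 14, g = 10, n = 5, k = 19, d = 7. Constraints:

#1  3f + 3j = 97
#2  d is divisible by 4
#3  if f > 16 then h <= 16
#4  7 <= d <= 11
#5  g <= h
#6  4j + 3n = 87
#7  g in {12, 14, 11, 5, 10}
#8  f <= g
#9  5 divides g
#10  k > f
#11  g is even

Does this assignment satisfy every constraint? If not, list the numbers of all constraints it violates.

The assignment fails constraints 1, 2, 8.

#1 3f + 3j = 3(14) + 3(18) = 96, not 97 — fails.
#2 7 = 4*1 + 3, so 4 does not divide 7 — fails.
#3 f = 14, not > 16; antecedent false, conditional vacuously true — holds.
#4 d = 7 lies in [7, 11] — holds.
#5 g = 10, h = 15; 10 ≤ 15 — holds.
#6 4j + 3n = 4(18) + 3(5) = 87 — holds.
#7 g = 10 is in {12, 14, 11, 5, 10} — holds.
#8 f = 14, g = 10; 14 > 10 (want ≤) — fails.
#9 10 / 5 = 2, so 5 divides 10 — holds.
#10 k = 19, f = 14; 19 > 14 — holds.
#11 g = 10 is even — holds.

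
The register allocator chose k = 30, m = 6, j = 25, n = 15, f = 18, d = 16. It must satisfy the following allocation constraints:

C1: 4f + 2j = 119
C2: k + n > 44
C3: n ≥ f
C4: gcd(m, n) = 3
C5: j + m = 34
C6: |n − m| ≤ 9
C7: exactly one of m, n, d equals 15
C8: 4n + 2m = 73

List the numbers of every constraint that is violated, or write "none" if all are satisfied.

Constraints 1, 3, 5, and 8 are violated.

C1: 4f + 2j = 4(18) + 2(25) = 122, not 119 — does not hold.
C2: k + n = 30 + 15 = 45; 45 > 44 — holds.
C3: n = 15, f = 18; 15 < 18 (want ≥) — does not hold.
C4: gcd(6, 15) = 3 — holds.
C5: j + m = 25 + 6 = 31, not 34 — does not hold.
C6: |15 − 6| = 9; 9 ≤ 9 — holds.
C7: m=6, n=15, d=16; 1 of them equals 15 — holds.
C8: 4n + 2m = 4(15) + 2(6) = 72, not 73 — does not hold.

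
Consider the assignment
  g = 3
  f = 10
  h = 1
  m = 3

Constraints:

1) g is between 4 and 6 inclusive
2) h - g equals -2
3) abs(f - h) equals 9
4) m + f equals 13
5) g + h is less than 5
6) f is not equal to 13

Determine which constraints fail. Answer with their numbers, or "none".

No — constraint 1 is not satisfied.

1) g = 3 is outside [4, 6]  ✘
2) h - g = 1 - 3 = -2  ✔
3) abs(10 - 1) = 9  ✔
4) m + f = 3 + 10 = 13  ✔
5) g + h = 3 + 1 = 4; 4 < 5  ✔
6) f = 10, and 10 ≠ 13  ✔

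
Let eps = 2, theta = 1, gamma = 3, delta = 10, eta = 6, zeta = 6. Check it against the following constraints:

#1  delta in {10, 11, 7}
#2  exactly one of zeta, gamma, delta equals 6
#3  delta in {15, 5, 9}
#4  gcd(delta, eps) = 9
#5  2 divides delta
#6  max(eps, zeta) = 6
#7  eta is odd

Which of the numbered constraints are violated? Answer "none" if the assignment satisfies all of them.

The assignment fails constraints 3, 4, 7.

#1 delta = 10 is in {10, 11, 7}  ✓
#2 zeta=6, gamma=3, delta=10; 1 of them equals 6  ✓
#3 delta = 10 is not in {15, 5, 9}  ✗
#4 gcd(10, 2) = 2, not 9  ✗
#5 10 / 2 = 5, so 2 divides 10  ✓
#6 max(2, 6) = 6  ✓
#7 eta = 6 is even  ✗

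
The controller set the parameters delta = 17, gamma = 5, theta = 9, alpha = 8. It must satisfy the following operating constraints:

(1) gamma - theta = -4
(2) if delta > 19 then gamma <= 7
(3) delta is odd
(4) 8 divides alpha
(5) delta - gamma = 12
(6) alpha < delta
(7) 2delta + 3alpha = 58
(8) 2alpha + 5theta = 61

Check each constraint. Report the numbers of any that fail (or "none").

None — every constraint holds.

(1) gamma - theta = 5 - 9 = -4 — satisfied.
(2) delta = 17, not > 19; antecedent false, conditional vacuously true — satisfied.
(3) delta = 17 is odd — satisfied.
(4) 8 / 8 = 1, so 8 divides 8 — satisfied.
(5) delta - gamma = 17 - 5 = 12 — satisfied.
(6) alpha = 8, delta = 17; 8 < 17 — satisfied.
(7) 2delta + 3alpha = 2(17) + 3(8) = 58 — satisfied.
(8) 2alpha + 5theta = 2(8) + 5(9) = 61 — satisfied.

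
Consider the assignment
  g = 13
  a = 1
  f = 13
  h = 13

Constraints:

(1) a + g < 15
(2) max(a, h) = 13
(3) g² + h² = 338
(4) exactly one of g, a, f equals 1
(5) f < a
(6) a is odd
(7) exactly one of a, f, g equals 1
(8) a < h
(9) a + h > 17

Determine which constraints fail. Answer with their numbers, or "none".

Constraints 5 and 9 are violated.

(1) a + g = 1 + 13 = 14; 14 < 15 — satisfied.
(2) max(1, 13) = 13 — satisfied.
(3) g² + h² = 13² + 13² = 169 + 169 = 338 — satisfied.
(4) g=13, a=1, f=13; 1 of them equals 1 — satisfied.
(5) f = 13, a = 1; 13 ≥ 1 (want <) — violated.
(6) a = 1 is odd — satisfied.
(7) a=1, f=13, g=13; 1 of them equals 1 — satisfied.
(8) a = 1, h = 13; 1 < 13 — satisfied.
(9) a + h = 1 + 13 = 14; 14 ≤ 17, bound 17 not met — violated.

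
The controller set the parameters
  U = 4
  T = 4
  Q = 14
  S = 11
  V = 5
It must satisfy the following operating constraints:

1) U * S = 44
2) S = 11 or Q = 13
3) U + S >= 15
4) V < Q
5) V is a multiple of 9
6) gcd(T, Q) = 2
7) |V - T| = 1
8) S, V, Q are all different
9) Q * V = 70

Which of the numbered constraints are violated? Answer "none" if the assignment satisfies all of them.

1) U * S = 4 * 11 = 44 — holds.
2) S = 11 = 11 (first disjunct) — holds.
3) U + S = 4 + 11 = 15; 15 ≥ 15 — holds.
4) V = 5, Q = 14; 5 < 14 — holds.
5) 5 = 9*0 + 5, so 9 does not divide 5 — does not hold.
6) gcd(4, 14) = 2 — holds.
7) |5 - 4| = 1 — holds.
8) values 11, 5, 14 are pairwise distinct — holds.
9) Q * V = 14 * 5 = 70 — holds.

Constraint 5 is violated.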